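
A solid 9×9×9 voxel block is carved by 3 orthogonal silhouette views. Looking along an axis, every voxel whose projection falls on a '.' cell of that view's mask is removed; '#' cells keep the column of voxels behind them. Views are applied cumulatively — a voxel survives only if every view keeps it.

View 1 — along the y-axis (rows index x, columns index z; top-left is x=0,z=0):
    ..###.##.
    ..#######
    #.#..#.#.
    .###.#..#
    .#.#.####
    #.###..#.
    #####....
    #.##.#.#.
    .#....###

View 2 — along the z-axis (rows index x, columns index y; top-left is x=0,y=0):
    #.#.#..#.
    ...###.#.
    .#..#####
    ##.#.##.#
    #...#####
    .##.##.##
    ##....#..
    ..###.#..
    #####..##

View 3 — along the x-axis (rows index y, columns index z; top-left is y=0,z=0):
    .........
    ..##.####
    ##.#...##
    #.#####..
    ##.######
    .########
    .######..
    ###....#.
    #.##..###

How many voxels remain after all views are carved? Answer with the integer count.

143 voxels

before carving: 729 voxels (9×9×9)
after view 1 [y-axis, 46 of 81 cells solid] → remaining = 414
after view 2 [z-axis, 46 of 81 cells solid] → remaining = 231
after view 3 [x-axis, 49 of 81 cells solid] → remaining = 143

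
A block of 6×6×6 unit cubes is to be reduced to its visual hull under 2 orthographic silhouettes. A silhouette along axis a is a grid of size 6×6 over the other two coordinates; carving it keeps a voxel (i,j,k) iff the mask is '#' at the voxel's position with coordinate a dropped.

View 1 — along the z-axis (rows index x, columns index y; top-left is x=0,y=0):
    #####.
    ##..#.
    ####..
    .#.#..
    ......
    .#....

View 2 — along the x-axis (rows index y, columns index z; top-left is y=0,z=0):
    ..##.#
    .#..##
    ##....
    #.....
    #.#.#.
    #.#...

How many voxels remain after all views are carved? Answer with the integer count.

before carving: 216 voxels (6×6×6)
carve view 1 (along z, XY-mask fill 15/36): 90 voxels remain
carve view 2 (along x, YZ-mask fill 14/36): 37 voxels remain

remaining voxels: 37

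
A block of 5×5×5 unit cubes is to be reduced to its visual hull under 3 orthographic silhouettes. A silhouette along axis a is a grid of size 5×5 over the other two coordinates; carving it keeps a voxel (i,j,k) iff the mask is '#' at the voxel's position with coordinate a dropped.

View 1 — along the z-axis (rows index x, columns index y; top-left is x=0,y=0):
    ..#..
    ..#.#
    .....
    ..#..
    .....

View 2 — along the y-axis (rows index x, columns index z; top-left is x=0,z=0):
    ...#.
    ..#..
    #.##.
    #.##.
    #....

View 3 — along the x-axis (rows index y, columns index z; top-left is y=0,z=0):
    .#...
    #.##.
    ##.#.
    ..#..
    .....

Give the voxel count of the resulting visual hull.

3 voxels

initial block: 5^3 = 125
[1] z-view keeps 4 columns → grid now 20
[2] y-view keeps 9 columns → grid now 6
[3] x-view keeps 8 columns → grid now 3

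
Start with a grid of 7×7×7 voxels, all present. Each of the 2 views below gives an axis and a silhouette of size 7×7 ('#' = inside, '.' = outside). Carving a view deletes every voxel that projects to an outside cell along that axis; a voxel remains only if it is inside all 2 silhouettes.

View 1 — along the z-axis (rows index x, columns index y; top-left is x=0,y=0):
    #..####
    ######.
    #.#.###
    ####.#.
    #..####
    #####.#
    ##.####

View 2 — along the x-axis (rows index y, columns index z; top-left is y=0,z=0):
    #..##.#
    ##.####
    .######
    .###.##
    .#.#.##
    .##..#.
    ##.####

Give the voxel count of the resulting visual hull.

voxel count = 178

full grid |V| = 343
step 1: project along z, AND mask (38/49) → |grid| = 266
step 2: project along x, AND mask (34/49) → |grid| = 178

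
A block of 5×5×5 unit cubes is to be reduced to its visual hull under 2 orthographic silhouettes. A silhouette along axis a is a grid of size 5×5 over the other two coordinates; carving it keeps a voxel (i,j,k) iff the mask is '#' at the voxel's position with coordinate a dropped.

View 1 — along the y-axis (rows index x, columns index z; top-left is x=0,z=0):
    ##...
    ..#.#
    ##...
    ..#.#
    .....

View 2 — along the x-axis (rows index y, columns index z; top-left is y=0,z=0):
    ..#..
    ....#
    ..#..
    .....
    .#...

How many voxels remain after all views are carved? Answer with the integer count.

start: 5×5×5 = 125 voxels
V1 y: intersect with XZ mask (8 set) -- 40 left
V2 x: intersect with YZ mask (4 set) -- 8 left

8 voxels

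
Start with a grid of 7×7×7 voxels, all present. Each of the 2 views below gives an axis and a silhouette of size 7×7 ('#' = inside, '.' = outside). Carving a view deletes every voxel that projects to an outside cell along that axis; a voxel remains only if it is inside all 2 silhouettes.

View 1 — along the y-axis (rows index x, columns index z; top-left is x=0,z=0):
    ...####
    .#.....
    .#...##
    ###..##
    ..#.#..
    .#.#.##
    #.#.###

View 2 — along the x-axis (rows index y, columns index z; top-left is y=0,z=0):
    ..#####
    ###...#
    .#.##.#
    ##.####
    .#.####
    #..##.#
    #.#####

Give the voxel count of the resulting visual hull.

initial block: 7^3 = 343
V1 y: intersect with XZ mask (24 set) -- 168 left
V2 x: intersect with YZ mask (34 set) -- 118 left

voxel count = 118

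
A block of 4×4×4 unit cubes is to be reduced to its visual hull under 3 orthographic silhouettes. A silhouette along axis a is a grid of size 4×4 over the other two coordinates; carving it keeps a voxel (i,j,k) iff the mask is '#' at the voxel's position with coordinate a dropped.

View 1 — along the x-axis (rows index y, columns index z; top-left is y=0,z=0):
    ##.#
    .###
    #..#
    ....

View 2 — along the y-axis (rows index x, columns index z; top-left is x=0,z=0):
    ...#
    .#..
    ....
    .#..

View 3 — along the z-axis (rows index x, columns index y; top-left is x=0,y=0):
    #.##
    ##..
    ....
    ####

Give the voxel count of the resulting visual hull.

6 voxels

start: 4×4×4 = 64 voxels
carve view 1 (along x, YZ-mask fill 8/16): 32 voxels remain
carve view 2 (along y, XZ-mask fill 3/16): 7 voxels remain
carve view 3 (along z, XY-mask fill 9/16): 6 voxels remain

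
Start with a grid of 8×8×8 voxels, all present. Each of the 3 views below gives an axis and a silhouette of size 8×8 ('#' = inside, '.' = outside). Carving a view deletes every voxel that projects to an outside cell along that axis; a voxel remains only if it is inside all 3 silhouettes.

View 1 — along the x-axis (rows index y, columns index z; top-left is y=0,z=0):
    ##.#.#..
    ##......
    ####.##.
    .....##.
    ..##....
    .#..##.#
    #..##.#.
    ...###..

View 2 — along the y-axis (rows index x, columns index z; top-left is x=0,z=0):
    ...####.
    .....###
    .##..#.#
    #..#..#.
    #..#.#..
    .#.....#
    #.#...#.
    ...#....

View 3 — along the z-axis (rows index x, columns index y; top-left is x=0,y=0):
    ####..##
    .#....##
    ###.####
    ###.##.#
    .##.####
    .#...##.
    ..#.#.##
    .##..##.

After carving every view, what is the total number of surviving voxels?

initial block: 8^3 = 512
step 1: project along x, AND mask (27/64) → |grid| = 216
step 2: project along y, AND mask (23/64) → |grid| = 82
step 3: project along z, AND mask (39/64) → |grid| = 55

remaining voxels: 55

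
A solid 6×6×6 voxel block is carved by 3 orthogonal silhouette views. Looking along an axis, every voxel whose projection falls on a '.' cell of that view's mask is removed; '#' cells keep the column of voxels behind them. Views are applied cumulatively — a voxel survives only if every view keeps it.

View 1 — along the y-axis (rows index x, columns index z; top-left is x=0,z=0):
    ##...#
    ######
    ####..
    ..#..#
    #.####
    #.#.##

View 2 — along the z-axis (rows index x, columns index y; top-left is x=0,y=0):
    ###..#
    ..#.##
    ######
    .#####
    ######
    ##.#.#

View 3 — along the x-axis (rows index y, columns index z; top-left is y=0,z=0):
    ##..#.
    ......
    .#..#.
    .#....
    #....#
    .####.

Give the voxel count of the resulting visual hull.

full grid |V| = 216
V1 y: intersect with XZ mask (24 set) -- 144 left
V2 z: intersect with XY mask (28 set) -- 110 left
V3 x: intersect with YZ mask (12 set) -- 34 left

remaining voxels: 34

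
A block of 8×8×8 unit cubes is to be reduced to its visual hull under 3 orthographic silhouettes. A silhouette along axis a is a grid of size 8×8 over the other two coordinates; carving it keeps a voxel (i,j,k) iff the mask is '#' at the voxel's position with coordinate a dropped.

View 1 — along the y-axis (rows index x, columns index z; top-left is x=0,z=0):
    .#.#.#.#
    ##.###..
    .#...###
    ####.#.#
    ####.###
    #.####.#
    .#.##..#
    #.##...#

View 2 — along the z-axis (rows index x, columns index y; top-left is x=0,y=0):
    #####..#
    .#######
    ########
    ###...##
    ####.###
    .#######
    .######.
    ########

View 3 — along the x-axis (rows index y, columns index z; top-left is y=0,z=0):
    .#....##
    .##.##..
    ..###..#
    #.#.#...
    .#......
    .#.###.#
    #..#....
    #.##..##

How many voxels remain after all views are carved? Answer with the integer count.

voxel count = 120

before carving: 512 voxels (8×8×8)
step 1: project along y, AND mask (40/64) → |grid| = 320
step 2: project along z, AND mask (54/64) → |grid| = 268
step 3: project along x, AND mask (27/64) → |grid| = 120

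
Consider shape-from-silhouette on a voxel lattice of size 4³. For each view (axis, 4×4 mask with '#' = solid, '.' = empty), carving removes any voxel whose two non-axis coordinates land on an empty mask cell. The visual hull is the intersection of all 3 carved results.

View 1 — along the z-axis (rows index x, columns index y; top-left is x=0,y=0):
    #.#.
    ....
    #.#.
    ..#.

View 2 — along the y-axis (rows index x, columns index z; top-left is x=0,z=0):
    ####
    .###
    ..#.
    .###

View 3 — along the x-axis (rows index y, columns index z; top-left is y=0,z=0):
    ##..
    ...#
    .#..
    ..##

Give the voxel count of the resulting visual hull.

voxel count = 4

initial block: 4^3 = 64
V1 z: intersect with XY mask (5 set) -- 20 left
V2 y: intersect with XZ mask (11 set) -- 13 left
V3 x: intersect with YZ mask (6 set) -- 4 left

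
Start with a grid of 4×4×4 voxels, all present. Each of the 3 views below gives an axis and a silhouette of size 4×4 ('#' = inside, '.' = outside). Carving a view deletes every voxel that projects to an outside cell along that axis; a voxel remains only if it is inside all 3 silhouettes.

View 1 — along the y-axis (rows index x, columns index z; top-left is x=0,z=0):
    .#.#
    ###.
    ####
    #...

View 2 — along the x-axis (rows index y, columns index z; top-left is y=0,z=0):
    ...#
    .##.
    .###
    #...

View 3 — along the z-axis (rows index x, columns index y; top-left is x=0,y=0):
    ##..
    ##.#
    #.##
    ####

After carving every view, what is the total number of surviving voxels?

voxel count = 11

full grid |V| = 64
step 1: project along y, AND mask (10/16) → |grid| = 40
step 2: project along x, AND mask (7/16) → |grid| = 17
step 3: project along z, AND mask (12/16) → |grid| = 11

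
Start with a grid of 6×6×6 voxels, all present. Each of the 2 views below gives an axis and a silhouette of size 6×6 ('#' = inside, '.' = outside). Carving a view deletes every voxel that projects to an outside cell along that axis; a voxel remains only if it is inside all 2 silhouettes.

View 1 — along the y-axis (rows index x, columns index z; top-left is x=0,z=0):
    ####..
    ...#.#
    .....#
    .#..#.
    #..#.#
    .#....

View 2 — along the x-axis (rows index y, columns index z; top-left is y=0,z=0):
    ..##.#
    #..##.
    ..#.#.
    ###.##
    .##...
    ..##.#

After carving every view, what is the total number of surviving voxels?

36 voxels

start: 6×6×6 = 216 voxels
after view 1 [y-axis, 13 of 36 cells solid] → remaining = 78
after view 2 [x-axis, 18 of 36 cells solid] → remaining = 36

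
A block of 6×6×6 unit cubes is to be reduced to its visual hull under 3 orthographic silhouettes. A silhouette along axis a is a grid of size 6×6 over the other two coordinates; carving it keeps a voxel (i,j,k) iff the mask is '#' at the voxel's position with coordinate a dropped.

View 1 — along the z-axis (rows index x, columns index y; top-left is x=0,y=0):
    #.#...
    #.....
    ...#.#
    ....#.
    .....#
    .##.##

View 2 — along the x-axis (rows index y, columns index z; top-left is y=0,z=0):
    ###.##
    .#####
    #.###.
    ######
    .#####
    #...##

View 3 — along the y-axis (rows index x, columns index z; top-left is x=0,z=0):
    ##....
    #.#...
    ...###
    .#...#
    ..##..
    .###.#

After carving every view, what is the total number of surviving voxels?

before carving: 216 voxels (6×6×6)
V1 z: intersect with XY mask (11 set) -- 66 left
V2 x: intersect with YZ mask (28 set) -- 48 left
V3 y: intersect with XZ mask (15 set) -- 23 left

23 voxels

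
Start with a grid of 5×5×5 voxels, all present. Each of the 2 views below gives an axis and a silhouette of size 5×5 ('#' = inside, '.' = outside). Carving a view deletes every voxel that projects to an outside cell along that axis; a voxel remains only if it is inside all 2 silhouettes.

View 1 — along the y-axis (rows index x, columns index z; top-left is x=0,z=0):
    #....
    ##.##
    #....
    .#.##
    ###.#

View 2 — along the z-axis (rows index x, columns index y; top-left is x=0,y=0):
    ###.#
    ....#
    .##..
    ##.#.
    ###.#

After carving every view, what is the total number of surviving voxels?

start: 5×5×5 = 125 voxels
carve view 1 (along y, XZ-mask fill 13/25): 65 voxels remain
carve view 2 (along z, XY-mask fill 14/25): 35 voxels remain

35 voxels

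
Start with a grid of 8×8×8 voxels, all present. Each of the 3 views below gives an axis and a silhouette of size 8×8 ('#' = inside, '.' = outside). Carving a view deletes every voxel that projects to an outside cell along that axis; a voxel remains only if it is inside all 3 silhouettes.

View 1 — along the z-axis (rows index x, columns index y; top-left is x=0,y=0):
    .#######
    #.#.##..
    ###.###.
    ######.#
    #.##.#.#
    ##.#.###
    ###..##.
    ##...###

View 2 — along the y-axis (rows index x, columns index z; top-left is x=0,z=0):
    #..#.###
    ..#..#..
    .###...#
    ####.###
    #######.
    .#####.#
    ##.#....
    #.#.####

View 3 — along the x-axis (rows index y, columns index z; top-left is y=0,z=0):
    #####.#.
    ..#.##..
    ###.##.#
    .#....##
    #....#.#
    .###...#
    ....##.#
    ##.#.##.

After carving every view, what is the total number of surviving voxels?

initial block: 8^3 = 512
step 1: project along z, AND mask (45/64) → |grid| = 360
step 2: project along y, AND mask (40/64) → |grid| = 232
step 3: project along x, AND mask (33/64) → |grid| = 124

|visual hull| = 124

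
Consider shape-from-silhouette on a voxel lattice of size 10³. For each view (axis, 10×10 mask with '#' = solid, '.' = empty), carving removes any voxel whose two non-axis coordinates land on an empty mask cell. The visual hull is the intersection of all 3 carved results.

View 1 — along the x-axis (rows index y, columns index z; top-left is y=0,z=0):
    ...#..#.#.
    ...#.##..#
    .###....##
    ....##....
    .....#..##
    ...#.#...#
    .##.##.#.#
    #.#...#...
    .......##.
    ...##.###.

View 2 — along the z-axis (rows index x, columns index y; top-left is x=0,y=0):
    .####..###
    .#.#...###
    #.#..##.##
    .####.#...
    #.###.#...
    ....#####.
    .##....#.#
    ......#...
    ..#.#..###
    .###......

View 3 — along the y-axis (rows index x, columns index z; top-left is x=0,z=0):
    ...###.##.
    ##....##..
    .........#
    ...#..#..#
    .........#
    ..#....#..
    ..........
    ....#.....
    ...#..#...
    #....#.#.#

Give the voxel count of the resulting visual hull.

46 voxels

start: 10×10×10 = 1000 voxels
after view 1 [x-axis, 36 of 100 cells solid] → remaining = 360
after view 2 [z-axis, 46 of 100 cells solid] → remaining = 172
after view 3 [y-axis, 23 of 100 cells solid] → remaining = 46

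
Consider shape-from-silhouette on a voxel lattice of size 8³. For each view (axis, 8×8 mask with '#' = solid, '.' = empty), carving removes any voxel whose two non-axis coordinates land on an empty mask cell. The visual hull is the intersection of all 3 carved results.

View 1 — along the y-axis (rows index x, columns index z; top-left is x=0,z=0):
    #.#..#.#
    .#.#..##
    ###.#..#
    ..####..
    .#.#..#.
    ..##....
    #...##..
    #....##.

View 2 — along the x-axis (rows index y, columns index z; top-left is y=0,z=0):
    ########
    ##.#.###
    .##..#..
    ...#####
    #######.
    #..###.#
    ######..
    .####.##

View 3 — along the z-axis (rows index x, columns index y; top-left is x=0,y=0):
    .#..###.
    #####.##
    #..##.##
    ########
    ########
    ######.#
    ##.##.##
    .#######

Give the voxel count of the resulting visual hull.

voxel count = 133

full grid |V| = 512
V1 y: intersect with XZ mask (28 set) -- 224 left
V2 x: intersect with YZ mask (46 set) -- 162 left
V3 z: intersect with XY mask (52 set) -- 133 left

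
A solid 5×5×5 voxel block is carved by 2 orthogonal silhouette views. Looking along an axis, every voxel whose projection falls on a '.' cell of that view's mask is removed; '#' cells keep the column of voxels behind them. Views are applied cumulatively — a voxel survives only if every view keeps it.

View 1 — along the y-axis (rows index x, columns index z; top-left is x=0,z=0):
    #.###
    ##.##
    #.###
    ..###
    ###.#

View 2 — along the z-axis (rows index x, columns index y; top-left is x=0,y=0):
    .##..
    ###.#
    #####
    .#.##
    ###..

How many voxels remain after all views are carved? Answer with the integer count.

voxel count = 65

initial block: 5^3 = 125
after view 1 [y-axis, 19 of 25 cells solid] → remaining = 95
after view 2 [z-axis, 17 of 25 cells solid] → remaining = 65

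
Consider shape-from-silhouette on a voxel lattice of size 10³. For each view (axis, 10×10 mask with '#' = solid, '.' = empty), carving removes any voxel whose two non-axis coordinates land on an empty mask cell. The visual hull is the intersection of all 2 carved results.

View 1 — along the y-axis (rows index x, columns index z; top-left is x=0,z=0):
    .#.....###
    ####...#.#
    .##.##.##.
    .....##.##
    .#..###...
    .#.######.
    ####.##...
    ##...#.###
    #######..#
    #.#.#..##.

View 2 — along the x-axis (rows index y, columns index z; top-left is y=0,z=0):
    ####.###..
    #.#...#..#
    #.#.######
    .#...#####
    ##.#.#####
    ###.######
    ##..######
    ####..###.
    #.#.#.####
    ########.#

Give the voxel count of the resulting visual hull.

initial block: 10^3 = 1000
step 1: project along y, AND mask (56/100) → |grid| = 560
step 2: project along x, AND mask (73/100) → |grid| = 412

voxel count = 412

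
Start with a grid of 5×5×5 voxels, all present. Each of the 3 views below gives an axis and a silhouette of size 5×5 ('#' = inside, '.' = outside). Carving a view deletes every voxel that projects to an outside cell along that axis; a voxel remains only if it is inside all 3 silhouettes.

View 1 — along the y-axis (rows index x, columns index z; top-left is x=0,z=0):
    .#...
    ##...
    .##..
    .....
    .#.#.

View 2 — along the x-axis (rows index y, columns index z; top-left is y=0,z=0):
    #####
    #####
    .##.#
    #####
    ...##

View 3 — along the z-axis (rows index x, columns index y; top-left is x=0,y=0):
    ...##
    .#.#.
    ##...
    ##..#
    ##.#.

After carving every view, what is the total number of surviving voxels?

voxel count = 15

initial block: 5^3 = 125
V1 y: intersect with XZ mask (7 set) -- 35 left
V2 x: intersect with YZ mask (20 set) -- 27 left
V3 z: intersect with XY mask (12 set) -- 15 left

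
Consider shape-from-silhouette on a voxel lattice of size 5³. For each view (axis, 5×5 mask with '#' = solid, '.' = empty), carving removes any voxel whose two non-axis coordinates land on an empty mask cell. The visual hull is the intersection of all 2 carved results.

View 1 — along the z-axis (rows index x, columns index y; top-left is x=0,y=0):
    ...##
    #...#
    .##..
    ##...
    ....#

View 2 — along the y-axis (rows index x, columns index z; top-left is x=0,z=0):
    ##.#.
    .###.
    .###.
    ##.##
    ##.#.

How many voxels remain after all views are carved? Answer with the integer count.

remaining voxels: 29

full grid |V| = 125
step 1: project along z, AND mask (9/25) → |grid| = 45
step 2: project along y, AND mask (16/25) → |grid| = 29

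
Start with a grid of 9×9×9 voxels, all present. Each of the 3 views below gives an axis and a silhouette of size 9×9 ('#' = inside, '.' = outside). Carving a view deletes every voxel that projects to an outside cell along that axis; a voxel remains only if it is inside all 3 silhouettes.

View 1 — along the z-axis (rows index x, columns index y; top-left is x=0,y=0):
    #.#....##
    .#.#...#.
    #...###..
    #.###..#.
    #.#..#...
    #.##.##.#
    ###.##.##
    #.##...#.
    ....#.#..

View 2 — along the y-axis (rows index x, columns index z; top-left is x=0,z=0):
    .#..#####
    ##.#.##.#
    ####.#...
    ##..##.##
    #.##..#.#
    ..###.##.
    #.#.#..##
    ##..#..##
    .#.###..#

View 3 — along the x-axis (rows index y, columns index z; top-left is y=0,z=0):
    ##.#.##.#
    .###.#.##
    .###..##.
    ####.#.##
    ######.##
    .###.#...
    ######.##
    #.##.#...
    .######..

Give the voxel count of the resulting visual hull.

initial block: 9^3 = 729
step 1: project along z, AND mask (38/81) → |grid| = 342
step 2: project along y, AND mask (48/81) → |grid| = 202
step 3: project along x, AND mask (54/81) → |grid| = 126

remaining voxels: 126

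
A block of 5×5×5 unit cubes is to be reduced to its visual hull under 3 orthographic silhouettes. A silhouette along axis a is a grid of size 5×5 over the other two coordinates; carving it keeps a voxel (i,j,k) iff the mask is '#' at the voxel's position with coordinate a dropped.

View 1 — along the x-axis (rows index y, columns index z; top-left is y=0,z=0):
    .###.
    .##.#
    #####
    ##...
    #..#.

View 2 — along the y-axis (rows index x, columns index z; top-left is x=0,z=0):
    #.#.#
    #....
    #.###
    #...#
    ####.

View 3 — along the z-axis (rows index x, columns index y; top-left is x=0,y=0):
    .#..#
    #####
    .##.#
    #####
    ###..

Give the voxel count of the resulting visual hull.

full grid |V| = 125
after view 1 [x-axis, 15 of 25 cells solid] → remaining = 75
after view 2 [y-axis, 14 of 25 cells solid] → remaining = 40
after view 3 [z-axis, 18 of 25 cells solid] → remaining = 28

remaining voxels: 28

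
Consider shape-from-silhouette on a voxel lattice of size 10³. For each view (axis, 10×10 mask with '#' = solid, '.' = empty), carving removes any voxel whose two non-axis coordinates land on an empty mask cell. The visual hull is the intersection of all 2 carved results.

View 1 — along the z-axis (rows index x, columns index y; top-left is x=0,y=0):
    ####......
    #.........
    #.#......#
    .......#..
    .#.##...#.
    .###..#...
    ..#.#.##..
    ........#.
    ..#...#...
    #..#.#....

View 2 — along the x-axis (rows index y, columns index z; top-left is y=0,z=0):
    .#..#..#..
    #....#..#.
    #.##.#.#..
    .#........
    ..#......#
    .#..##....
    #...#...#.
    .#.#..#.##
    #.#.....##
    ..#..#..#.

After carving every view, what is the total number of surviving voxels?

start: 10×10×10 = 1000 voxels
after view 1 [z-axis, 27 of 100 cells solid] → remaining = 270
after view 2 [x-axis, 32 of 100 cells solid] → remaining = 87

voxel count = 87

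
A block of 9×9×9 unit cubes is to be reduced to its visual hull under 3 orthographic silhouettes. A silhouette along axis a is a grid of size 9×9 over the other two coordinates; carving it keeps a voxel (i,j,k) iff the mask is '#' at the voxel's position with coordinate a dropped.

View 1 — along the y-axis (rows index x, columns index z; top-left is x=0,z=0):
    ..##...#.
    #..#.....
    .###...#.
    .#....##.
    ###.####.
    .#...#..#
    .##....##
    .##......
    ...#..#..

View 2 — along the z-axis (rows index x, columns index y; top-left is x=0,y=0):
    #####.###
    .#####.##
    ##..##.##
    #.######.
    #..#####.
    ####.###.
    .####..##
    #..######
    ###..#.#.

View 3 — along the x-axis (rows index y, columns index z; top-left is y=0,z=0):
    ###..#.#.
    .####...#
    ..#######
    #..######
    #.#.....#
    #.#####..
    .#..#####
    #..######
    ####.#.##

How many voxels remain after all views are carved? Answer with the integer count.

remaining voxels: 125

before carving: 729 voxels (9×9×9)
carve view 1 (along y, XZ-mask fill 30/81): 270 voxels remain
carve view 2 (along z, XY-mask fill 59/81): 194 voxels remain
carve view 3 (along x, YZ-mask fill 53/81): 125 voxels remain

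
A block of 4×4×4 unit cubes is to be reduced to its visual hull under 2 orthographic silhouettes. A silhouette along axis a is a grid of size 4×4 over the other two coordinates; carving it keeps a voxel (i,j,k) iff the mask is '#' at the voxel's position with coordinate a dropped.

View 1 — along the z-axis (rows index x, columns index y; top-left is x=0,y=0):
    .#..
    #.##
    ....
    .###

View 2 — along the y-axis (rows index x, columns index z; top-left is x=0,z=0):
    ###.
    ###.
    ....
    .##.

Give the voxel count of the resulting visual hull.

before carving: 64 voxels (4×4×4)
[1] z-view keeps 7 columns → grid now 28
[2] y-view keeps 8 columns → grid now 18

|visual hull| = 18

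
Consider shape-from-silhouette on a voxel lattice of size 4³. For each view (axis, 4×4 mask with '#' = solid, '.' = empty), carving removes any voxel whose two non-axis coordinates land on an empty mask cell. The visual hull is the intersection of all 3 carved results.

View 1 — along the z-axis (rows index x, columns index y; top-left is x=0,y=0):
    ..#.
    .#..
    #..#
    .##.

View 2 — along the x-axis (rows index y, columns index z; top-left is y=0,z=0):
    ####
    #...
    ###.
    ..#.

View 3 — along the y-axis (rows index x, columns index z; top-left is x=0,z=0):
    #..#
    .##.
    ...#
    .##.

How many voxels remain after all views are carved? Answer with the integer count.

before carving: 64 voxels (4×4×4)
carve view 1 (along z, XY-mask fill 6/16): 24 voxels remain
carve view 2 (along x, YZ-mask fill 9/16): 13 voxels remain
carve view 3 (along y, XZ-mask fill 7/16): 4 voxels remain

voxel count = 4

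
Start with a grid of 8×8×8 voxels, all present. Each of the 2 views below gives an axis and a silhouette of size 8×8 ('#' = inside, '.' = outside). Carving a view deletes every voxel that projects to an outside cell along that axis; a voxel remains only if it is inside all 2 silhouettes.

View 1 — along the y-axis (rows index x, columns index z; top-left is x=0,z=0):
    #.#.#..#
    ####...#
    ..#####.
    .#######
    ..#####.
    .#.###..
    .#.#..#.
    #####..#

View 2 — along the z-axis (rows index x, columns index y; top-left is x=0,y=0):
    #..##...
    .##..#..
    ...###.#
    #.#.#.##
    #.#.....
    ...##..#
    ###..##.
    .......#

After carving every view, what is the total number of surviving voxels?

initial block: 8^3 = 512
V1 y: intersect with XZ mask (39 set) -- 312 left
V2 z: intersect with XY mask (26 set) -- 125 left

voxel count = 125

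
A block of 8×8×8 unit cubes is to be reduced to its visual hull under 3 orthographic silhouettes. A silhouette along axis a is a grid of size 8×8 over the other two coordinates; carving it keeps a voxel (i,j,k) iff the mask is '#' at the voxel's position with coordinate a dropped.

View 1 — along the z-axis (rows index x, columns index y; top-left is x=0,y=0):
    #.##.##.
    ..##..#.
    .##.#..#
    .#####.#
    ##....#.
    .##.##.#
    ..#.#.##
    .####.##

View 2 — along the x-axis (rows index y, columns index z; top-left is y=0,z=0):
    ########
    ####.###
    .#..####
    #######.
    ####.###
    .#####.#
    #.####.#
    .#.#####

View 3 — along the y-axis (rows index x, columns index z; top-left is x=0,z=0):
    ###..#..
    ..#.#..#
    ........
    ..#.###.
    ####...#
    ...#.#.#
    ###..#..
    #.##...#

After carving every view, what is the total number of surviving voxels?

initial block: 8^3 = 512
[1] z-view keeps 36 columns → grid now 288
[2] x-view keeps 52 columns → grid now 227
[3] y-view keeps 27 columns → grid now 99

99 voxels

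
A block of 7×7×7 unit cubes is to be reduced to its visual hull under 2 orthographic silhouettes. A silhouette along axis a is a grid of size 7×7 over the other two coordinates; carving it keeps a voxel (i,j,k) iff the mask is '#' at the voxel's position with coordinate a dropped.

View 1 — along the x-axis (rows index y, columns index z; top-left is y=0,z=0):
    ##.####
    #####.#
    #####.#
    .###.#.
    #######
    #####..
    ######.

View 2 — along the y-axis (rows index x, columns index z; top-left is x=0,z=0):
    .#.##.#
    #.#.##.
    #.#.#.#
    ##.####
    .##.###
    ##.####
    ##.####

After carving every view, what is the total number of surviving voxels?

197 voxels

initial block: 7^3 = 343
V1 x: intersect with YZ mask (40 set) -- 280 left
V2 y: intersect with XZ mask (35 set) -- 197 left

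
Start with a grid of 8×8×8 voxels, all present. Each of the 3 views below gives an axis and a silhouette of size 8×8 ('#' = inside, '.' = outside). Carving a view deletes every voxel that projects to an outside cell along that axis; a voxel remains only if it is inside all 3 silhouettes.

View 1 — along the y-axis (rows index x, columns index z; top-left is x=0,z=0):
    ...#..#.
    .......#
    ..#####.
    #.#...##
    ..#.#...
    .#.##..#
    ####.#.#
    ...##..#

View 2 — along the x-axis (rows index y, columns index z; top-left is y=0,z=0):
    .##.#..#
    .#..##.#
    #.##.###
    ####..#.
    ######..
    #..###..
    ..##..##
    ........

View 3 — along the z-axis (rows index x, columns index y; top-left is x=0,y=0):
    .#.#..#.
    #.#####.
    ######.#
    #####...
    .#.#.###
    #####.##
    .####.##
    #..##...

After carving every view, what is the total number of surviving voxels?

start: 8×8×8 = 512 voxels
[1] y-view keeps 27 columns → grid now 216
[2] x-view keeps 33 columns → grid now 114
[3] z-view keeps 42 columns → grid now 81

|visual hull| = 81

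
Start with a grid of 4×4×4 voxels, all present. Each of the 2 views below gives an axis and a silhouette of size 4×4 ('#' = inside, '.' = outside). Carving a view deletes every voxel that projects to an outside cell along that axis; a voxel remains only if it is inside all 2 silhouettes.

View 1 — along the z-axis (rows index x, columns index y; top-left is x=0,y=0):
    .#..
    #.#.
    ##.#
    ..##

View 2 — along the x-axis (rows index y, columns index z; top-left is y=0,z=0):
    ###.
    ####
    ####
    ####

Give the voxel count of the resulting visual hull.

remaining voxels: 30

before carving: 64 voxels (4×4×4)
step 1: project along z, AND mask (8/16) → |grid| = 32
step 2: project along x, AND mask (15/16) → |grid| = 30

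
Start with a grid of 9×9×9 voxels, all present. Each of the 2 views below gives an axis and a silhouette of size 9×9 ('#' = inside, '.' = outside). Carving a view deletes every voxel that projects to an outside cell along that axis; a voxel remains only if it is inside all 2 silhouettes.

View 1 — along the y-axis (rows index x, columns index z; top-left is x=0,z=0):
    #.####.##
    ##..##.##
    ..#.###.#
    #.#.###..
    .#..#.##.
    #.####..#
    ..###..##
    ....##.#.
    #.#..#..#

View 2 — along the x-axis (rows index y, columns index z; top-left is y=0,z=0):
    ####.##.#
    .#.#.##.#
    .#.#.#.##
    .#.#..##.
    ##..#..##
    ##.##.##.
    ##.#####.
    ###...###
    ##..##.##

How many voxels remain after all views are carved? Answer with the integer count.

voxel count = 234

before carving: 729 voxels (9×9×9)
[1] y-view keeps 45 columns → grid now 405
[2] x-view keeps 51 columns → grid now 234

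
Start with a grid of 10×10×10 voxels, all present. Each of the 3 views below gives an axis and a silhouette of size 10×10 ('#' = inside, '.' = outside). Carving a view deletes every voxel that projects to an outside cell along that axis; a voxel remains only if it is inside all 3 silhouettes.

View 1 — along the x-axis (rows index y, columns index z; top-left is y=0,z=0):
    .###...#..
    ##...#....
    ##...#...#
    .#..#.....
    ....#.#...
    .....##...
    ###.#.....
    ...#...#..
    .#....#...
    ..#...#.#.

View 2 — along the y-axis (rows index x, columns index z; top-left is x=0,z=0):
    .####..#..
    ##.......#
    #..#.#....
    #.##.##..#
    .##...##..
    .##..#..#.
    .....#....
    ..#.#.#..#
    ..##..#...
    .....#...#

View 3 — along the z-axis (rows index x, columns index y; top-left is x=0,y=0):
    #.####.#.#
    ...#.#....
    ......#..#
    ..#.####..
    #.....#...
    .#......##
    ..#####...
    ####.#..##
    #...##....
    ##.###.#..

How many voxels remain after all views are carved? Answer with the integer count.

voxel count = 47

full grid |V| = 1000
V1 x: intersect with YZ mask (28 set) -- 280 left
V2 y: intersect with XZ mask (35 set) -- 105 left
V3 z: intersect with XY mask (42 set) -- 47 left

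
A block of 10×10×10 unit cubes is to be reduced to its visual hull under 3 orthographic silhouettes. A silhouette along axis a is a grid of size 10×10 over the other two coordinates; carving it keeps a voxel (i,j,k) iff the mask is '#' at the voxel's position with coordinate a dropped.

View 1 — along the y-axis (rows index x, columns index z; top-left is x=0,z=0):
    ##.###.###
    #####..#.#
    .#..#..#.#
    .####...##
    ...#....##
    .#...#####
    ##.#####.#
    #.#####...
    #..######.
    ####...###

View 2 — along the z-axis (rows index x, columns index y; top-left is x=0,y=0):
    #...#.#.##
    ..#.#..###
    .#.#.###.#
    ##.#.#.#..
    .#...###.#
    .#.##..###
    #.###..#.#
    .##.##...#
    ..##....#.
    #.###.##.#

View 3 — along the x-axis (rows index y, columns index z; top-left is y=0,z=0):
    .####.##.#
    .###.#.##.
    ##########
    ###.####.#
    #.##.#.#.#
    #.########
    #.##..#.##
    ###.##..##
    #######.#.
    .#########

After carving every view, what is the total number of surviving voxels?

voxel count = 252

before carving: 1000 voxels (10×10×10)
after view 1 [y-axis, 62 of 100 cells solid] → remaining = 620
after view 2 [z-axis, 53 of 100 cells solid] → remaining = 328
after view 3 [x-axis, 76 of 100 cells solid] → remaining = 252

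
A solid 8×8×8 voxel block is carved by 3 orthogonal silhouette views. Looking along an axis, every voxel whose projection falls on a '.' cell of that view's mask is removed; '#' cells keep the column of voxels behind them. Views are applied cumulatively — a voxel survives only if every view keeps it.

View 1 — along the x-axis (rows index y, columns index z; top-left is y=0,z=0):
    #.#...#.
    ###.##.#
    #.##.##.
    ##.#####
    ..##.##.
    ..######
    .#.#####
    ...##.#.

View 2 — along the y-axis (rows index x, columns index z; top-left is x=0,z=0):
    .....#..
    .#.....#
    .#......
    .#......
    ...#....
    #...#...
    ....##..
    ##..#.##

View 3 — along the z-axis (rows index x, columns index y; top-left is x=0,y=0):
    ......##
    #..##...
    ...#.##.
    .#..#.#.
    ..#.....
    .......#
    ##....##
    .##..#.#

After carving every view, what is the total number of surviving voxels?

initial block: 8^3 = 512
V1 x: intersect with YZ mask (40 set) -- 320 left
V2 y: intersect with XZ mask (15 set) -- 68 left
V3 z: intersect with XY mask (21 set) -- 25 left

25 voxels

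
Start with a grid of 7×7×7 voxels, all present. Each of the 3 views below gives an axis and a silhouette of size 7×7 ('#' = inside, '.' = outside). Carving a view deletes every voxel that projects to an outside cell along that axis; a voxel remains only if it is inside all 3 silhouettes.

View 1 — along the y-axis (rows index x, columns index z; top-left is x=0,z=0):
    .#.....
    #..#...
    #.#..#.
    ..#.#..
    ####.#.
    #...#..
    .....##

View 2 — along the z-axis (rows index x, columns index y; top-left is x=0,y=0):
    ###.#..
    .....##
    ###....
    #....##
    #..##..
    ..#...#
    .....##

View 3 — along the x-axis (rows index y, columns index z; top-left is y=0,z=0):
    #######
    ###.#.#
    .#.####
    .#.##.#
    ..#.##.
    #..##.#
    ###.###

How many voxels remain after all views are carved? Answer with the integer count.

voxel count = 32

start: 7×7×7 = 343 voxels
after view 1 [y-axis, 17 of 49 cells solid] → remaining = 119
after view 2 [z-axis, 19 of 49 cells solid] → remaining = 46
after view 3 [x-axis, 34 of 49 cells solid] → remaining = 32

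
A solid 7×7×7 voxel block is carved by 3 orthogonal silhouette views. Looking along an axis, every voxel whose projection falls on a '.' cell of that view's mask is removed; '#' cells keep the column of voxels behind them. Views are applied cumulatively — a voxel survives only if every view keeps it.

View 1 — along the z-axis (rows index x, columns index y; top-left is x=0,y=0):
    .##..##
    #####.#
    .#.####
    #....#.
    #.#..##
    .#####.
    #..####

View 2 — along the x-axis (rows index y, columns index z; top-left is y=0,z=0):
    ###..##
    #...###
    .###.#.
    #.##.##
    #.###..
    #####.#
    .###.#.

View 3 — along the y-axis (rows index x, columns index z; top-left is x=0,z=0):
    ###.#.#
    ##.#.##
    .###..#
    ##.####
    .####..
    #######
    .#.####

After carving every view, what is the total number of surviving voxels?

voxel count = 103

full grid |V| = 343
  1. axis=2 (XY plane), |mask|=31  ⇒  voxels=217
  2. axis=0 (YZ plane), |mask|=32  ⇒  voxels=144
  3. axis=1 (XZ plane), |mask|=36  ⇒  voxels=103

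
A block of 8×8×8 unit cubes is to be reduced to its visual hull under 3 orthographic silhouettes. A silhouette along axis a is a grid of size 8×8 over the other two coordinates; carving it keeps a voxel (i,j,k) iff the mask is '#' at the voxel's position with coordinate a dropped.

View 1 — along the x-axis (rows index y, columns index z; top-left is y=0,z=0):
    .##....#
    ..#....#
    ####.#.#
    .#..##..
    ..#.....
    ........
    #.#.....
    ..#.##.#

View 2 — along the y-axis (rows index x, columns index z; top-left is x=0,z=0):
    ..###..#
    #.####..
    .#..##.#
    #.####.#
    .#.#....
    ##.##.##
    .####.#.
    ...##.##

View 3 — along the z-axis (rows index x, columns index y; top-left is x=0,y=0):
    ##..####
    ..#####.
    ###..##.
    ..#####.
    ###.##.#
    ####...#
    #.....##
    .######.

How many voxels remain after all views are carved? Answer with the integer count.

before carving: 512 voxels (8×8×8)
[1] x-view keeps 21 columns → grid now 168
[2] y-view keeps 36 columns → grid now 92
[3] z-view keeps 41 columns → grid now 57

57 voxels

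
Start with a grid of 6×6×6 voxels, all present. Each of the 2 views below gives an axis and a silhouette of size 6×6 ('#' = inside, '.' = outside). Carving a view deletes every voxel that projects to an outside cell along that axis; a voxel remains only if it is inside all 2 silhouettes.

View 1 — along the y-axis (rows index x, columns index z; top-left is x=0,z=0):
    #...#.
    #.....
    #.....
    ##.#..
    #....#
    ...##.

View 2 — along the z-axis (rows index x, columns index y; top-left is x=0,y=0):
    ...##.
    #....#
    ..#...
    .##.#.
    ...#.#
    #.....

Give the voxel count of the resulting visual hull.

initial block: 6^3 = 216
after view 1 [y-axis, 11 of 36 cells solid] → remaining = 66
after view 2 [z-axis, 11 of 36 cells solid] → remaining = 22

remaining voxels: 22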